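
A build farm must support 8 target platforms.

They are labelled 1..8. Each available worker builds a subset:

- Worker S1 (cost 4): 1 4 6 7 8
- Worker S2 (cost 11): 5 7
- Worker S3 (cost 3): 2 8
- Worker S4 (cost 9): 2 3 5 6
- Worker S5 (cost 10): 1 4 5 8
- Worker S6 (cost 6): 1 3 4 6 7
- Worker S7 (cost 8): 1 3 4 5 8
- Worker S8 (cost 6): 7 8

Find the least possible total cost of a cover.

13

S1, S4 together cover every platform (S1 ∪ S4 = {1, 2, 3, 4, 5, 6, 7, 8}); total cost 4 + 9 = 13.
The greedy pick S1, S3, S7 costs 15; no covering selection beats 13.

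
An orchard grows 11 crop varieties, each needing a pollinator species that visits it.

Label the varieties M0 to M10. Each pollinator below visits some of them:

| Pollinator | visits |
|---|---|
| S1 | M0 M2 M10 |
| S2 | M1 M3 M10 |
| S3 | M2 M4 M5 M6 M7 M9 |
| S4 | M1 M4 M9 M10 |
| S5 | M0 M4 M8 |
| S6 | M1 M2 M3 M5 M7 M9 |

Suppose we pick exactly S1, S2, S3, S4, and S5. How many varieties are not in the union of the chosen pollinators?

Union of S1, S2, S3, S4, S5 = {M0, M1, M2, M3, M4, M5, M6, M7, M8, M9, M10} — that's every variety, so 0 are uncovered.

0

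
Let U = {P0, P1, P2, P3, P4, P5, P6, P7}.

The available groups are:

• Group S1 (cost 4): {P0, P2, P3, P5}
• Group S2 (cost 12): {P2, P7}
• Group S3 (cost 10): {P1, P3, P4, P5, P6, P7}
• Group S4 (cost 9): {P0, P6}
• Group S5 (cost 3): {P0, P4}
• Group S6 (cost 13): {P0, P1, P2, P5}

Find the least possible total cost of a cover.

14

S1, S3 together cover every item (S1 ∪ S3 = {P0, P1, P2, P3, P4, P5, P6, P7}); total cost 4 + 10 = 14.
No covering selection has total cost below 14.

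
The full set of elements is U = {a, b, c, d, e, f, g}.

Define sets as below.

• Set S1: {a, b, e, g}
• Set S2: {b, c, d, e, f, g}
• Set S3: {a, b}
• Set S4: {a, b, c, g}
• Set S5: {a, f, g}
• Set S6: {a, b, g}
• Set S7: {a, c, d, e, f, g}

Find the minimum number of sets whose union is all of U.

S2 and S5 together: S2 ∪ S5 = {a, b, c, d, e, f, g} — every element is covered.
No single set has all 7 elements (the largest, S2, has 6), so 2 is optimal.

2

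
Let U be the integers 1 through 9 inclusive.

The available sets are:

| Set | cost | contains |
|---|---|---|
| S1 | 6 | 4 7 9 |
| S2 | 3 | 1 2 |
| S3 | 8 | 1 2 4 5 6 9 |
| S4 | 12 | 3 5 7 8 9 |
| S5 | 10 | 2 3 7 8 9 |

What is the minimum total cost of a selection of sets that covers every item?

S3, S5 together cover every item (S3 ∪ S5 = {1, 2, 3, 4, 5, 6, 7, 8, 9}); total cost 8 + 10 = 18.
No covering selection has total cost below 18.

18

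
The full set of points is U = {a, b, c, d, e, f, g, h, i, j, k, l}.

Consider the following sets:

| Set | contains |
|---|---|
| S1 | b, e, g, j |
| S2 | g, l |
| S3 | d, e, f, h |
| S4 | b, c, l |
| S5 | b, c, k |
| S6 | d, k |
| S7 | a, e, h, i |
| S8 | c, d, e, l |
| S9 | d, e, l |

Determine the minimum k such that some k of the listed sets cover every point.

Take {S1, S3, S4, S6, S7}. Their union is {a, b, c, d, e, f, g, h, i, j, k, l}, which is all 12 points.
No 4 of the 9 sets cover everything (all 126 combinations miss at least one point), so 5 is optimal.

5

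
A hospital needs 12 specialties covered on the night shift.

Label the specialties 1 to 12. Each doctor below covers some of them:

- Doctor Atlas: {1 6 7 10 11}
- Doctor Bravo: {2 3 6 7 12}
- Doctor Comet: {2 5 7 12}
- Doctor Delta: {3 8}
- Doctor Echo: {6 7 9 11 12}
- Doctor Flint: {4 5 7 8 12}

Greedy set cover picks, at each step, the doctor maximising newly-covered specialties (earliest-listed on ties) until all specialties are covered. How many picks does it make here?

4

Greedy: pick Atlas (covers 5 new) → pick Flint (covers 4 new) → pick Bravo (covers 2 new) → pick Echo (covers 1 new). Total picks: 4.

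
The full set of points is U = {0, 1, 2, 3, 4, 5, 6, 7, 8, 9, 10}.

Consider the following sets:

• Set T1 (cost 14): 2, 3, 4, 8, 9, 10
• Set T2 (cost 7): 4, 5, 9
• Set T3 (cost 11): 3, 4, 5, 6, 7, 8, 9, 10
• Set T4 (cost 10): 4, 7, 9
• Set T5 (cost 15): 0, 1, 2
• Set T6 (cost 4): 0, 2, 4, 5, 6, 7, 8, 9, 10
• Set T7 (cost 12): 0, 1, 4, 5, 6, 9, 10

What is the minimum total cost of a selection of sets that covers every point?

26

T3, T5 together cover every point (T3 ∪ T5 = {0, 1, 2, 3, 4, 5, 6, 7, 8, 9, 10}); total cost 11 + 15 = 26.
The greedy pick T6, T3, T7 costs 27; no covering selection beats 26.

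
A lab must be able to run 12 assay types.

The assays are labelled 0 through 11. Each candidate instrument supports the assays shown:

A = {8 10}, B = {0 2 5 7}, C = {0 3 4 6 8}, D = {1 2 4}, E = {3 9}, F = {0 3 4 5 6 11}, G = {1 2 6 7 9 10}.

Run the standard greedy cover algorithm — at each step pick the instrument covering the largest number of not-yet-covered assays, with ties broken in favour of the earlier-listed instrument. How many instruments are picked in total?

3

Greedy: pick F (covers 6 new) → pick G (covers 5 new) → pick A (covers 1 new). Total picks: 3.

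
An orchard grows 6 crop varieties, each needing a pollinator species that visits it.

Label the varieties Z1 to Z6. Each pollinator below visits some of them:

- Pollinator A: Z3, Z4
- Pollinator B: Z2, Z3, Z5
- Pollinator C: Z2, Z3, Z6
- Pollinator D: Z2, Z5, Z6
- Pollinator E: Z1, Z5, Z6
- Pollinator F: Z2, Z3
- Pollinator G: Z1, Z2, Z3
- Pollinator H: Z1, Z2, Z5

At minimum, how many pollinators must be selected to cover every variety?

Take {A, D, H}. Their union is {Z1, Z2, Z3, Z4, Z5, Z6}, which is all 6 varieties.
Only A contains Z4, so A is forced; the remaining 4 varieties need at least 2 more pollinators (each remaining pollinator adds at most 3) — so at least 3 pollinators are needed, and 3 is optimal.

3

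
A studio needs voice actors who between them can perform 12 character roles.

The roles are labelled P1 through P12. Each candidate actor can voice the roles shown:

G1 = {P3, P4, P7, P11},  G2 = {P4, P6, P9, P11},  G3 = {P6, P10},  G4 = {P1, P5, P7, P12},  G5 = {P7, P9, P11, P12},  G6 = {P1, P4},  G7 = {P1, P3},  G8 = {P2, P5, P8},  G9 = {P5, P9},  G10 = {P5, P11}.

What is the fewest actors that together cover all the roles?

5

Take {G1, G3, G5, G6, G8}. Their union is {P1, P2, P3, P4, P5, P6, P7, P8, P9, P10, P11, P12}, which is all 12 roles.
No 4 of the 10 actors cover everything (all 210 combinations miss at least one role), so 5 is optimal.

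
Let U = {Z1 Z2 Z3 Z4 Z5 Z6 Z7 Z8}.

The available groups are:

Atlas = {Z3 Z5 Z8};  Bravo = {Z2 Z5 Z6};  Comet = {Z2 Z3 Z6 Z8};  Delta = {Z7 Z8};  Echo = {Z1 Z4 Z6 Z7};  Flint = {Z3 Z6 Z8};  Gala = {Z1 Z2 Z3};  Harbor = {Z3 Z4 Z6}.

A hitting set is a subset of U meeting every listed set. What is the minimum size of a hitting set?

Take H = {Z3, Z6, Z8}. Each listed group contains at least one of these, so H is a hitting set of size 3.
No choice of 2 elements meets every group, so 3 is the minimum.

3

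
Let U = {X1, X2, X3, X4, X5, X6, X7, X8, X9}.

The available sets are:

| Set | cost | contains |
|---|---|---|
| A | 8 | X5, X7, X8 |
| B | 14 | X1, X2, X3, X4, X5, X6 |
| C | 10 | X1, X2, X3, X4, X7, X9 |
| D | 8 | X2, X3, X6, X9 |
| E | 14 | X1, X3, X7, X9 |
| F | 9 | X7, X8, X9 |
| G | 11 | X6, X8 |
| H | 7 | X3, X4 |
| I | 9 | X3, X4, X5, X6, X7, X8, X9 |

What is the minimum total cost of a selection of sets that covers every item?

19

C, I together cover every item (C ∪ I = {X1, X2, X3, X4, X5, X6, X7, X8, X9}); total cost 10 + 9 = 19.
No covering selection has total cost below 19.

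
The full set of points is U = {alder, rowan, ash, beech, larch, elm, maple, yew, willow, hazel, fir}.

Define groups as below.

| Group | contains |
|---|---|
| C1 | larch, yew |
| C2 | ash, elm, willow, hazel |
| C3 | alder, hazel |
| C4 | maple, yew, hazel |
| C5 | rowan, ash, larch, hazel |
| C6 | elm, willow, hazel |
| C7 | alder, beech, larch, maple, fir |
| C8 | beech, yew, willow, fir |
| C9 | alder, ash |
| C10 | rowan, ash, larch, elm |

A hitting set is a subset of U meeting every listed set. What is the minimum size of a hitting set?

H = {alder, larch, yew, willow} meets every group (each contains at least one member of H), and |H| = 4.
No choice of 3 points meets every group, so 4 is the minimum.

4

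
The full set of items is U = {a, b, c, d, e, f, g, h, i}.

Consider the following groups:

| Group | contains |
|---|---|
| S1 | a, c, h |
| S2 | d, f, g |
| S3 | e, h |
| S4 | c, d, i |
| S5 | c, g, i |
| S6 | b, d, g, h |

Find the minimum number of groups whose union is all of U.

5

S1, S2, S3, S4, and S6 cover everything between them: the union {a, b, c, d, e, f, g, h, i} is all of U.
No 4 of the 6 groups cover everything (all 15 combinations miss at least one item), so 5 is optimal.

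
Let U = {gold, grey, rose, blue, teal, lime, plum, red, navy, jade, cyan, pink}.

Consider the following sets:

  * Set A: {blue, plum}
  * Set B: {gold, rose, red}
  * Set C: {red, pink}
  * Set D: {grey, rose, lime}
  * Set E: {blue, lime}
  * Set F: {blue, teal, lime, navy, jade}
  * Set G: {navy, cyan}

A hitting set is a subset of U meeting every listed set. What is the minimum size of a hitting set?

4

The 4 elements {grey, blue, red, cyan} hit every set.
The sets A, C, D, G are pairwise disjoint, so any hitting set needs a separate element for each — at least 4. Hence 4 is optimal.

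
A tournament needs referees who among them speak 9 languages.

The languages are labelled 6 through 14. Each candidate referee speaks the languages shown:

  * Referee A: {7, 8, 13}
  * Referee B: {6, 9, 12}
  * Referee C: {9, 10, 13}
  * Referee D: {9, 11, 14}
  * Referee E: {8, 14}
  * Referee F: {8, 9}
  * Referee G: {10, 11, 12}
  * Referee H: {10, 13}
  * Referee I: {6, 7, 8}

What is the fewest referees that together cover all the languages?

4

Take {B, C, D, I}. Their union is {6, 7, 8, 9, 10, 11, 12, 13, 14}, which is all 9 languages.
No 3 of the 9 referees cover everything (all 84 combinations miss at least one language), so 4 is optimal.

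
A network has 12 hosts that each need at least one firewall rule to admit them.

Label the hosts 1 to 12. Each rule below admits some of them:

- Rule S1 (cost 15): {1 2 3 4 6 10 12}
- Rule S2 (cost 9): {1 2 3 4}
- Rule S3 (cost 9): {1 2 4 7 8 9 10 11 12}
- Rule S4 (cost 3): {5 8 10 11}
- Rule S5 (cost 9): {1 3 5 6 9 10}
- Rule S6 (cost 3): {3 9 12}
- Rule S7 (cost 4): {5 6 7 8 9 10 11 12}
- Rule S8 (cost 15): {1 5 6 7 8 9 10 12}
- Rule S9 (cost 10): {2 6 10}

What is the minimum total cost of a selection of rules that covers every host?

13

S2, S7 together cover every host (S2 ∪ S7 = {1, 2, 3, 4, 5, 6, 7, 8, 9, 10, 11, 12}); total cost 9 + 4 = 13.
No covering selection has total cost below 13.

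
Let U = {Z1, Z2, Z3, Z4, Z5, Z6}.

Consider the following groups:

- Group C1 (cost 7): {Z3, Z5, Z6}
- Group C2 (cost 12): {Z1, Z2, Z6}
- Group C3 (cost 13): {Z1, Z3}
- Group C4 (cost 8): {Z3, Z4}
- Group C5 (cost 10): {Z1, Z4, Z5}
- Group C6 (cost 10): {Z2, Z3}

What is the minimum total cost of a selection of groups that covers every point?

C1, C5, C6 together cover every point (C1 ∪ C5 ∪ C6 = {Z1, Z2, Z3, Z4, Z5, Z6}); total cost 7 + 10 + 10 = 27.
No covering selection has total cost below 27.

27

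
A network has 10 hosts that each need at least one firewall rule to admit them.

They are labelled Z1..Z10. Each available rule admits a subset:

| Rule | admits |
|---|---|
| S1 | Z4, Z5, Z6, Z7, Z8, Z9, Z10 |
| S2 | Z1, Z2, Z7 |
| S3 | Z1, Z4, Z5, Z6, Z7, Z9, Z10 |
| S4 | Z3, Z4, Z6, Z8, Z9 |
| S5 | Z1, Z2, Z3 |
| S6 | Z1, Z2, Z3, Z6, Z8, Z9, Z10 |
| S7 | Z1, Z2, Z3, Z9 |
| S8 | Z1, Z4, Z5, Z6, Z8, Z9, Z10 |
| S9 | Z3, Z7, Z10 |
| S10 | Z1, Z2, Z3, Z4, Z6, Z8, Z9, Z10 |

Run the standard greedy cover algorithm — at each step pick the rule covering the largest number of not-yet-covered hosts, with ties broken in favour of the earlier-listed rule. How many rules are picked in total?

2

Greedy: pick S10 (covers 8 new) → pick S1 (covers 2 new). Total picks: 2.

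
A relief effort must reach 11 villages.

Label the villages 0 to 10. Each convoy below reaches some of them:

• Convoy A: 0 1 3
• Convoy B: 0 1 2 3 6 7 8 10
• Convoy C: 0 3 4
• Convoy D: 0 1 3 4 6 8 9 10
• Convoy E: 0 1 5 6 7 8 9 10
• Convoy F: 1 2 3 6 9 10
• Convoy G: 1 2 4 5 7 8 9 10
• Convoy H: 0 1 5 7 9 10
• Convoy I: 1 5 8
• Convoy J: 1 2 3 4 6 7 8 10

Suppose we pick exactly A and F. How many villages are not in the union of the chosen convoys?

4

Union of A, F = {0, 1, 2, 3, 6, 9, 10}.
Not covered: 4, 5, 7, 8 — 4 villages.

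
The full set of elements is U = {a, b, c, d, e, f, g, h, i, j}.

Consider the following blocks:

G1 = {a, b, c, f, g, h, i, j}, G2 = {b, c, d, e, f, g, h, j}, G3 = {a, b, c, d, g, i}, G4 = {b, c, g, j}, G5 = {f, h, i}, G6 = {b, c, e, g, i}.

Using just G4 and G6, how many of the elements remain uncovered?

4

Union of G4, G6 = {b, c, e, g, i, j}.
Not covered: a, d, f, h — 4 elements.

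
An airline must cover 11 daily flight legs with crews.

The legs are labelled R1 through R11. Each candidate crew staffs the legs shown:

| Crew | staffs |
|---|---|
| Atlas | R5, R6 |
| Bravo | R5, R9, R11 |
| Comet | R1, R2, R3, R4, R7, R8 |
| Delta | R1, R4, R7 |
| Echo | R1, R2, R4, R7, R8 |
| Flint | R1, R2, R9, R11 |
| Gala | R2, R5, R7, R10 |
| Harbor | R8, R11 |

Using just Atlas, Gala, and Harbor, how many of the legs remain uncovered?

4

Union of Atlas, Gala, Harbor = {R2, R5, R6, R7, R8, R10, R11}.
Not covered: R1, R3, R4, R9 — 4 legs.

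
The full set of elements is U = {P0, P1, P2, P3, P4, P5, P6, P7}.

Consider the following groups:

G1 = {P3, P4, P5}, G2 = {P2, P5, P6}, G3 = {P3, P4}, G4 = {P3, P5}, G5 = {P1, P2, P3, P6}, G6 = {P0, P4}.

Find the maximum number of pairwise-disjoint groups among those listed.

2

G4, G6 are pairwise disjoint (G4={P3,P5}; G6={P0,P4}).
Every remaining group overlaps one of these, and no 3 of the listed groups are pairwise disjoint, so 2 is the maximum.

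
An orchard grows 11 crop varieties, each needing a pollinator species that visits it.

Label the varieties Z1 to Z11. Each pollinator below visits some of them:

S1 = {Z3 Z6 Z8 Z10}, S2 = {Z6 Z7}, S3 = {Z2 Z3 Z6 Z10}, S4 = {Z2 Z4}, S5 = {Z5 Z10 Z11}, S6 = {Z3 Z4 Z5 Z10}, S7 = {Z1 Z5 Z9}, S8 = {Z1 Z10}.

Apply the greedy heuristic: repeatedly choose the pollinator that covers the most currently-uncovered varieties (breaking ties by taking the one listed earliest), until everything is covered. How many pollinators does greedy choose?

Greedy: pick S1 (covers 4 new) → pick S7 (covers 3 new) → pick S4 (covers 2 new) → pick S2 (covers 1 new) → pick S5 (covers 1 new). Total picks: 5.

5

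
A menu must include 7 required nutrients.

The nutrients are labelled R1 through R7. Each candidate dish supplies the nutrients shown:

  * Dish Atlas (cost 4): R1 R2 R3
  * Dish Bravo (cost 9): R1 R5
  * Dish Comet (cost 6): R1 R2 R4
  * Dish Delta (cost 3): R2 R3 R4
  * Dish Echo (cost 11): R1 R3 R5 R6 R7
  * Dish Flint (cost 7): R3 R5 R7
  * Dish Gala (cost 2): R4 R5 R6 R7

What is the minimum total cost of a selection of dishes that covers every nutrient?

Atlas, Gala together cover every nutrient (Atlas ∪ Gala = {R1, R2, R3, R4, R5, R6, R7}); total cost 4 + 2 = 6.
No covering selection has total cost below 6.

6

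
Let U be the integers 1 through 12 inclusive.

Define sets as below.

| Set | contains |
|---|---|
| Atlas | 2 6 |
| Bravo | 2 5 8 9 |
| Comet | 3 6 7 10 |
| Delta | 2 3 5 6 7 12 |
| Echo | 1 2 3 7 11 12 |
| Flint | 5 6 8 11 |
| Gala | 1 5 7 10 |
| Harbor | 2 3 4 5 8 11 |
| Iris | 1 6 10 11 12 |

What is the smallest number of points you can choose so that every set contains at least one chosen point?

The 3 points {2, 5, 10} hit every set.
No choice of 2 points meets every set, so 3 is the minimum.

3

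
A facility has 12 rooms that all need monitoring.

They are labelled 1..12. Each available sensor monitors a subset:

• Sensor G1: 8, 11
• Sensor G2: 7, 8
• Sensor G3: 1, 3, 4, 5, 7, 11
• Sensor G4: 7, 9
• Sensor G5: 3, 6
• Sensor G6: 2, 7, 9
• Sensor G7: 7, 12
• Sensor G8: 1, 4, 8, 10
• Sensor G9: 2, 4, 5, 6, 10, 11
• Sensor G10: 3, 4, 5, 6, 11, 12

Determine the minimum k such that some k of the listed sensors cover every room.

Take {G6, G8, G10}. Their union is {1, 2, 3, 4, 5, 6, 7, 8, 9, 10, 11, 12}, which is all 12 rooms.
No 2 of the 10 sensors cover everything (all 45 combinations miss at least one room), so 3 is optimal.

3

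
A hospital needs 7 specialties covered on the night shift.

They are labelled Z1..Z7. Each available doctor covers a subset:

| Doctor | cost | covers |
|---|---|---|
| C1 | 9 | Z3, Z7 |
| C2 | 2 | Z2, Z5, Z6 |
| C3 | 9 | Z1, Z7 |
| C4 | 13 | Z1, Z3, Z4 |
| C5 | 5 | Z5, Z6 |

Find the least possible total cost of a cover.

24

C2, C3, C4 together cover every specialty (C2 ∪ C3 ∪ C4 = {Z1, Z2, Z3, Z4, Z5, Z6, Z7}); total cost 2 + 9 + 13 = 24.
No covering selection has total cost below 24.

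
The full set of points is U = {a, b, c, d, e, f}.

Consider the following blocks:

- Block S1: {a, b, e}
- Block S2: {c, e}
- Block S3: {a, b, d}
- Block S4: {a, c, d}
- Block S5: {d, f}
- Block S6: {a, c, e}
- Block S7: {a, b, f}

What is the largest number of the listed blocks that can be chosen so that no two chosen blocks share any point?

2

S5, S6 are pairwise disjoint (S5={d,f}; S6={a,c,e}).
Every remaining block overlaps one of these, and no 3 of the listed blocks are pairwise disjoint, so 2 is the maximum.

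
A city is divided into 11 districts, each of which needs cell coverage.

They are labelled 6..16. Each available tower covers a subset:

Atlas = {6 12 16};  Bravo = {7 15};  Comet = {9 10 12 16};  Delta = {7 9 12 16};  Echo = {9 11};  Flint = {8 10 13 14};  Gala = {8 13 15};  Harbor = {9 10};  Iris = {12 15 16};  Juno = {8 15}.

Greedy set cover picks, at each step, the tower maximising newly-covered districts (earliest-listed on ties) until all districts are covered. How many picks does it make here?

Greedy: pick Comet (covers 4 new) → pick Flint (covers 3 new) → pick Bravo (covers 2 new) → pick Atlas (covers 1 new) → pick Echo (covers 1 new). Total picks: 5.
(The true minimum cover uses only 4 towers, so greedy is not optimal here.)

5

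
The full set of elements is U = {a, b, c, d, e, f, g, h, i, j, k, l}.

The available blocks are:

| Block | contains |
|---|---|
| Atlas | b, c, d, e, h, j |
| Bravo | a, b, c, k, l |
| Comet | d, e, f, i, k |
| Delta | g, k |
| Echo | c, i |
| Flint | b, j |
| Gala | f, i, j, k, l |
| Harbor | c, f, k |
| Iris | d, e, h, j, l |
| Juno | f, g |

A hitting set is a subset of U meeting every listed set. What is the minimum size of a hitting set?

4

T = {c, g, j, k} meets every block (each contains at least one member of T), and |T| = 4.
No choice of 3 elements meets every block, so 4 is the minimum.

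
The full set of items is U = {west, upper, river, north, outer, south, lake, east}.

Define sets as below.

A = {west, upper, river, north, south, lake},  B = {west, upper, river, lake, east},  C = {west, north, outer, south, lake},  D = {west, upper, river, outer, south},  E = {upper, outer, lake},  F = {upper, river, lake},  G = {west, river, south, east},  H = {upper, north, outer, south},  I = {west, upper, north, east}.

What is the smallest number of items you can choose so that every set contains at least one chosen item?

The 2 items {west, upper} hit every set.
The sets E, G are pairwise disjoint, so any hitting set needs a separate item for each — at least 2. Hence 2 is optimal.

2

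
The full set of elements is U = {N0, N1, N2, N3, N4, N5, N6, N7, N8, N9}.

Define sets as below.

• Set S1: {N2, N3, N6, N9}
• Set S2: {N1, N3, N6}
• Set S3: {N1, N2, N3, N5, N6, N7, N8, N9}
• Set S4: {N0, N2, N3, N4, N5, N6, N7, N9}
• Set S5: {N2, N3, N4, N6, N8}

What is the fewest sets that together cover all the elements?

Take {S3, S4}. Their union is {N0, N1, N2, N3, N4, N5, N6, N7, N8, N9}, which is all 10 elements.
No single set has all 10 elements (the largest, S3, has 8), so 2 is optimal.

2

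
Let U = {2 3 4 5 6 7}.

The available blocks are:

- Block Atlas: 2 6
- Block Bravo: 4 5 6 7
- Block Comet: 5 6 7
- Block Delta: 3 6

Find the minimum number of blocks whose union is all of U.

3

Take {Atlas, Bravo, Delta}. Their union is {2, 3, 4, 5, 6, 7}, which is all 6 elements.
Only Atlas contains 2, so Atlas is forced; the remaining 4 elements need at least 2 more blocks (each remaining block adds at most 3) — so at least 3 blocks are needed, and 3 is optimal.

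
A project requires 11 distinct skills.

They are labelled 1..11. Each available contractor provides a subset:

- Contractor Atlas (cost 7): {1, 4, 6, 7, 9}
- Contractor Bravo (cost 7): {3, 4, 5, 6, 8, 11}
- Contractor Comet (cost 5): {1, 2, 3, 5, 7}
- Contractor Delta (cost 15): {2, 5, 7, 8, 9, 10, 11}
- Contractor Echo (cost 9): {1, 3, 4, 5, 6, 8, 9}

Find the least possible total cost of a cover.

24

Delta, Echo together cover every skill (Delta ∪ Echo = {1, 2, 3, 4, 5, 6, 7, 8, 9, 10, 11}); total cost 15 + 9 = 24.
The greedy pick Comet, Bravo, Atlas, Delta costs 34; no covering selection beats 24.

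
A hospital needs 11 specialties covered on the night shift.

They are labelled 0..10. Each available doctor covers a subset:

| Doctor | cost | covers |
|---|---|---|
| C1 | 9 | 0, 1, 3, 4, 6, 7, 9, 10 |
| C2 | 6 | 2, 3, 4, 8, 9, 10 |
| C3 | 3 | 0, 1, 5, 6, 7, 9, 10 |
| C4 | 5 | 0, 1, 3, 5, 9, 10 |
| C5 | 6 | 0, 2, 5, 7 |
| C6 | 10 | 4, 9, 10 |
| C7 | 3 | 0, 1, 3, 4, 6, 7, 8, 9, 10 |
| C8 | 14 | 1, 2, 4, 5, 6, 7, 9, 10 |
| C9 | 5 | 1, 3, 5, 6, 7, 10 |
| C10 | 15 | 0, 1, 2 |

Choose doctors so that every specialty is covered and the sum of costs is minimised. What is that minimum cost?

C5, C7 together cover every specialty (C5 ∪ C7 = {0, 1, 2, 3, 4, 5, 6, 7, 8, 9, 10}); total cost 6 + 3 = 9.
The greedy pick C7, C3, C2 costs 12; no covering selection beats 9.

9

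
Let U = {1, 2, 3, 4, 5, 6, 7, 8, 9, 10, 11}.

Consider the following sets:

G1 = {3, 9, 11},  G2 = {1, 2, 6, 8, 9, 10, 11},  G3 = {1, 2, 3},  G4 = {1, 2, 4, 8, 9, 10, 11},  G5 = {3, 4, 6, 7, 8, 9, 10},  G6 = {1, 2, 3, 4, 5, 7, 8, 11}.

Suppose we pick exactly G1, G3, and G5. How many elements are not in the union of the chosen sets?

Union of G1, G3, G5 = {1, 2, 3, 4, 6, 7, 8, 9, 10, 11}.
Not covered: 5 — 1 element.

1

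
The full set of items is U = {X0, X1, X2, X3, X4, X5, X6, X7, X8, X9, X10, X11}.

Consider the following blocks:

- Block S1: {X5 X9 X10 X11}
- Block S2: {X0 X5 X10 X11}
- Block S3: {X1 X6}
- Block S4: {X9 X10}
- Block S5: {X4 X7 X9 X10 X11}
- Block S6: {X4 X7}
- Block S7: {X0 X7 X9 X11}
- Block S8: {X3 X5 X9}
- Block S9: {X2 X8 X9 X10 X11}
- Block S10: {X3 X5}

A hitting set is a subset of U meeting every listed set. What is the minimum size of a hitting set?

Take H = {X3, X6, X7, X10}. Each listed block contains at least one of these, so H is a hitting set of size 4.
The blocks S3, S6, S9, S10 are pairwise disjoint, so any hitting set needs a separate item for each — at least 4. Hence 4 is optimal.

4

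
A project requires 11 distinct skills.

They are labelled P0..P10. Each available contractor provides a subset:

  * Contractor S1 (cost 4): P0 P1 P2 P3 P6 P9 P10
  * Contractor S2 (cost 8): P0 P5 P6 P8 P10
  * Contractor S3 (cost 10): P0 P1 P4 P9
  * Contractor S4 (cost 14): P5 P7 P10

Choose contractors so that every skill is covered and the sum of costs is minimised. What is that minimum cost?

36

S1, S2, S3, S4 together cover every skill (S1 ∪ S2 ∪ S3 ∪ S4 = {P0, P1, P2, P3, P4, P5, P6, P7, P8, P9, P10}); total cost 4 + 8 + 10 + 14 = 36.
No covering selection has total cost below 36.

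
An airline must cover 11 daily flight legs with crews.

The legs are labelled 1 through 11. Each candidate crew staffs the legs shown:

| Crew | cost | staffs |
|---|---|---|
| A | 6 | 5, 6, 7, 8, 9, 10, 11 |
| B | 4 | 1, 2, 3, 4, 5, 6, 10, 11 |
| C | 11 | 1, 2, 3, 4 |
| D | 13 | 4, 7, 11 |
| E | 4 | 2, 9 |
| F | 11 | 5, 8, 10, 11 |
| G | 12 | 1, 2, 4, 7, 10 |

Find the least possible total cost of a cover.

10

A, B together cover every leg (A ∪ B = {1, 2, 3, 4, 5, 6, 7, 8, 9, 10, 11}); total cost 6 + 4 = 10.
No covering selection has total cost below 10.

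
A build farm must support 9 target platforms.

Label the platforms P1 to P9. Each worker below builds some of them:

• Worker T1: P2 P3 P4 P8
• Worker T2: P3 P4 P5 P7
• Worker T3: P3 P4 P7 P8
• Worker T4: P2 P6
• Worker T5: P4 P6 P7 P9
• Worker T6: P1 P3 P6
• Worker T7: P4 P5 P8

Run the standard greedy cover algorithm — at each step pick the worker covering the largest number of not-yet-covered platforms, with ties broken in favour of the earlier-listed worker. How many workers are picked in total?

4

Greedy: pick T1 (covers 4 new) → pick T5 (covers 3 new) → pick T2 (covers 1 new) → pick T6 (covers 1 new). Total picks: 4.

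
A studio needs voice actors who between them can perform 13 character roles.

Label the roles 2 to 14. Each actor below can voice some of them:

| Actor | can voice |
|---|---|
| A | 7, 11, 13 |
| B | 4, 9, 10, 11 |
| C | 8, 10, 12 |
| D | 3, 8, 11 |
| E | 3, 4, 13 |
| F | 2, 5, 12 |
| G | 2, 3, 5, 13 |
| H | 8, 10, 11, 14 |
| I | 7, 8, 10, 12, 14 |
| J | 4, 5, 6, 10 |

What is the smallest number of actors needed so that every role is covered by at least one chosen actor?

Take {B, G, I, J}. Their union is {2, 3, 4, 5, 6, 7, 8, 9, 10, 11, 12, 13, 14}, which is all 13 roles.
Only J contains 6, so J is forced; the remaining 9 roles need at least 3 more actors (each remaining actor adds at most 4) — so at least 4 actors are needed, and 4 is optimal.

4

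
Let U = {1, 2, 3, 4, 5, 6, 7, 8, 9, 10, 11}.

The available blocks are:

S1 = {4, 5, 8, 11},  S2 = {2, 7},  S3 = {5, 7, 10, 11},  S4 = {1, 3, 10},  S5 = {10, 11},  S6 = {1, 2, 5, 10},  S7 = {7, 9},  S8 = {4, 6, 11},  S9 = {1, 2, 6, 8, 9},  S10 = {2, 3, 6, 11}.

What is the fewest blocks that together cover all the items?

S3, S4, S8, and S9 cover everything between them: the union {1, 2, 3, 4, 5, 6, 7, 8, 9, 10, 11} is all of U.
No 3 of the 10 blocks cover everything (all 120 combinations miss at least one item), so 4 is optimal.

4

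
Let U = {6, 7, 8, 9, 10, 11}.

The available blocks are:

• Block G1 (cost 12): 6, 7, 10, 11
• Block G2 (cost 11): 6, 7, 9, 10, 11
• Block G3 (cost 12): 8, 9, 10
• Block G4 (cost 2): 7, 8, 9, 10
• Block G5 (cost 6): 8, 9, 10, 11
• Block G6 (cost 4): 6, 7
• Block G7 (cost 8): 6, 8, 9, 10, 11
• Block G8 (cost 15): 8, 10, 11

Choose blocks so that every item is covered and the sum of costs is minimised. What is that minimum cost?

G5, G6 together cover every item (G5 ∪ G6 = {6, 7, 8, 9, 10, 11}); total cost 6 + 4 = 10.
The greedy pick G4, G6, G5 costs 12; no covering selection beats 10.

10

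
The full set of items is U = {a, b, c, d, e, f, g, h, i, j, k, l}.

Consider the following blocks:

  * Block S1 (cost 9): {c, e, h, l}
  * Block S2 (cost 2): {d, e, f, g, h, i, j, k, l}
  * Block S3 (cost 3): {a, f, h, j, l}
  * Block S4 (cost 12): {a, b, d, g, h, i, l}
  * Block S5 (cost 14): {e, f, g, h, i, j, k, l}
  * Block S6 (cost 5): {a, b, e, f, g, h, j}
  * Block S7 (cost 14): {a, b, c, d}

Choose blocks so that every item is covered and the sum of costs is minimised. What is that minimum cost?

S2, S7 together cover every item (S2 ∪ S7 = {a, b, c, d, e, f, g, h, i, j, k, l}); total cost 2 + 14 = 16.
No covering selection has total cost below 16.

16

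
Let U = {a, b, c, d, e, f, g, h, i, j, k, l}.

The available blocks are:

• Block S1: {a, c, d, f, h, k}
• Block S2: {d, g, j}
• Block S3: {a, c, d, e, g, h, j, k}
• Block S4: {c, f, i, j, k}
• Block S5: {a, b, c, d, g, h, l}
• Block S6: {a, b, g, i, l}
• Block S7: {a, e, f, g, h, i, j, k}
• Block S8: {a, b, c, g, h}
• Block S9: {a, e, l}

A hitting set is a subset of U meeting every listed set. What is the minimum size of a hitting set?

2

The 2 elements {a, j} hit every block.
The blocks S4, S9 are pairwise disjoint, so any hitting set needs a separate element for each — at least 2. Hence 2 is optimal.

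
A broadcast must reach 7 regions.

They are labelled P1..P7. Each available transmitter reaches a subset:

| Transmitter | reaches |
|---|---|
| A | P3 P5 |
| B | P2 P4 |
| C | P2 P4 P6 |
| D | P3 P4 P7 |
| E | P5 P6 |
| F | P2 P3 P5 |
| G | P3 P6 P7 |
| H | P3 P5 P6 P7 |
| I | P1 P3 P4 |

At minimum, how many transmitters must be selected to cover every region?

3

F and H and I together: F ∪ H ∪ I = {P1, P2, P3, P4, P5, P6, P7} — every region is covered.
Only I contains P1, so I is forced; the remaining 4 regions need at least 2 more transmitters (each remaining transmitter adds at most 3) — so at least 3 transmitters are needed, and 3 is optimal.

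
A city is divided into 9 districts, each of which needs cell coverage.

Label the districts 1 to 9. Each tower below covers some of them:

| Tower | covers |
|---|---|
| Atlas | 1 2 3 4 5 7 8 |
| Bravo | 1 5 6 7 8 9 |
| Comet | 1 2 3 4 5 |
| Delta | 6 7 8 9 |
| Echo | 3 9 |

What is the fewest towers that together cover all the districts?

2

Bravo and Comet together: Bravo ∪ Comet = {1, 2, 3, 4, 5, 6, 7, 8, 9} — every district is covered.
No single tower has all 9 districts (the largest, Atlas, has 7), so 2 is optimal.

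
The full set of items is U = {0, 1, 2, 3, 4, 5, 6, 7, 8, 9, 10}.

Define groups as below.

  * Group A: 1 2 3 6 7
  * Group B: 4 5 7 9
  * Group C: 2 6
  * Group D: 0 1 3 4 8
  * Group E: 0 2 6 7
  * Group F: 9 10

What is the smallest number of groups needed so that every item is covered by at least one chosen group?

Take {A, B, D, F}. Their union is {0, 1, 2, 3, 4, 5, 6, 7, 8, 9, 10}, which is all 11 items.
No 3 of the 6 groups cover everything (all 20 combinations miss at least one item), so 4 is optimal.

4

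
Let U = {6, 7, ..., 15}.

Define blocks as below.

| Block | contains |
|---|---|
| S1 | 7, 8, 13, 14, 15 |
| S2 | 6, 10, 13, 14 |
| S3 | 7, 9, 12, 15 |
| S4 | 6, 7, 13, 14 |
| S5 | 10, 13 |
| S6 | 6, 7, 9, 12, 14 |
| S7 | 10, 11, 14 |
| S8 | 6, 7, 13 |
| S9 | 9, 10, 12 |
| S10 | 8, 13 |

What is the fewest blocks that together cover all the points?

Take {S1, S6, S7}. Their union is {6, 7, 8, 9, 10, 11, 12, 13, 14, 15}, which is all 10 points.
Only S7 contains 11, so S7 is forced; the remaining 7 points need at least 2 more blocks (each remaining block adds at most 4) — so at least 3 blocks are needed, and 3 is optimal.

3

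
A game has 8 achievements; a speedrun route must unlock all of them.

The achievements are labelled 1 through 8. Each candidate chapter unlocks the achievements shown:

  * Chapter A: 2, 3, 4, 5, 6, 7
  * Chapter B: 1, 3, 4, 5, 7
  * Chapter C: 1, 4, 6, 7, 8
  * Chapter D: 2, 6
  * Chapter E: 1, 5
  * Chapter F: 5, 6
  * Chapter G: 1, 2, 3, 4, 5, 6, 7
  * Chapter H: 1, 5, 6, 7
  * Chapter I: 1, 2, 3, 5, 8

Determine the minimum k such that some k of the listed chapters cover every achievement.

C and I together: C ∪ I = {1, 2, 3, 4, 5, 6, 7, 8} — every achievement is covered.
No single chapter has all 8 achievements (the largest, G, has 7), so 2 is optimal.

2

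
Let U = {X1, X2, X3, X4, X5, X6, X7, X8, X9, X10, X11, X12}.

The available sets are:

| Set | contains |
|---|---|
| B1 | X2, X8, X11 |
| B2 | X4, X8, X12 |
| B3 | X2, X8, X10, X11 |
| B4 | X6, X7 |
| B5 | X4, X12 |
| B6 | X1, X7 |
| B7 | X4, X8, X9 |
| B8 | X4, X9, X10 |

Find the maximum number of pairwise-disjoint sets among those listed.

3

B3, B4, B5 are pairwise disjoint (B3={X2,X8,X10,X11}; B4={X6,X7}; B5={X4,X12}).
Every remaining set overlaps one of these, and no 4 of the listed sets are pairwise disjoint, so 3 is the maximum.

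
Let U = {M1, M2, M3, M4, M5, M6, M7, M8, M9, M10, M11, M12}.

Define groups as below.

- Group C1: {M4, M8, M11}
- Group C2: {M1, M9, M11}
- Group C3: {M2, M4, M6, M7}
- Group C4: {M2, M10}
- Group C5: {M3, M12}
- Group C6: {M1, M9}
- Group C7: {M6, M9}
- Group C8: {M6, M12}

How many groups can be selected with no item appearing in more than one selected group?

4

C1, C4, C5, C6 are pairwise disjoint (C1={M4,M8,M11}; C4={M2,M10}; C5={M3,M12}; C6={M1,M9}).
Every remaining group overlaps one of these, and no 5 of the listed groups are pairwise disjoint, so 4 is the maximum.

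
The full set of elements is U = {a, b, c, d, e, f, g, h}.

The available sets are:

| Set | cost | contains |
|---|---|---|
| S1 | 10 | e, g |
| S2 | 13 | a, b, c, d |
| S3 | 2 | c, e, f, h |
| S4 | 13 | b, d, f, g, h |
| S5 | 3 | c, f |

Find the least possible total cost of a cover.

25

S1, S2, S3 together cover every element (S1 ∪ S2 ∪ S3 = {a, b, c, d, e, f, g, h}); total cost 10 + 13 + 2 = 25.
No covering selection has total cost below 25.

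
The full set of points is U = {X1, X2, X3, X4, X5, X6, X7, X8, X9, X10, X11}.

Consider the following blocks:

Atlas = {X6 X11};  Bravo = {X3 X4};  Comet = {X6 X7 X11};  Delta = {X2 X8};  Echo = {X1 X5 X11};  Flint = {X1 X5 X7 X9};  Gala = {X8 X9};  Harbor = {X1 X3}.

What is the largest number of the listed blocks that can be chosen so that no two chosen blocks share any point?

4

Atlas, Bravo, Delta, Flint are pairwise disjoint (Atlas={X6,X11}; Bravo={X3,X4}; Delta={X2,X8}; Flint={X1,X5,X7,X9}).
Every remaining block overlaps one of these, and no 5 of the listed blocks are pairwise disjoint, so 4 is the maximum.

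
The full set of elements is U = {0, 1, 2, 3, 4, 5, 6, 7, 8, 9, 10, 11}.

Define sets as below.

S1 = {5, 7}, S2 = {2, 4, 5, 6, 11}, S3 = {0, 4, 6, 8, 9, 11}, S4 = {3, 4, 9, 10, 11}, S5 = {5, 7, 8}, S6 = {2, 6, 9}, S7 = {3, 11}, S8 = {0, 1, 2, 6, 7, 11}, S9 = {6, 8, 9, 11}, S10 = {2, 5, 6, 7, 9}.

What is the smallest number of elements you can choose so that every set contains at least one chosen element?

Take H = {5, 6, 11}. Each listed set contains at least one of these, so H is a hitting set of size 3.
The sets S1, S6, S7 are pairwise disjoint, so any hitting set needs a separate element for each — at least 3. Hence 3 is optimal.

3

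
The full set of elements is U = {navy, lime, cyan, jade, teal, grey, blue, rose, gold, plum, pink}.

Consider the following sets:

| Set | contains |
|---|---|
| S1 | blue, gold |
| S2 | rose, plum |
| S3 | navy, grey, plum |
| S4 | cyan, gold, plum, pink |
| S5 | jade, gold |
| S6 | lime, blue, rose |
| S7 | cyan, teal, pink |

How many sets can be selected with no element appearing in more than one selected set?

4

S3, S5, S6, S7 are pairwise disjoint (S3={navy,grey,plum}; S5={jade,gold}; S6={lime,blue,rose}; S7={cyan,teal,pink}).
Every remaining set overlaps one of these, and no 5 of the listed sets are pairwise disjoint, so 4 is the maximum.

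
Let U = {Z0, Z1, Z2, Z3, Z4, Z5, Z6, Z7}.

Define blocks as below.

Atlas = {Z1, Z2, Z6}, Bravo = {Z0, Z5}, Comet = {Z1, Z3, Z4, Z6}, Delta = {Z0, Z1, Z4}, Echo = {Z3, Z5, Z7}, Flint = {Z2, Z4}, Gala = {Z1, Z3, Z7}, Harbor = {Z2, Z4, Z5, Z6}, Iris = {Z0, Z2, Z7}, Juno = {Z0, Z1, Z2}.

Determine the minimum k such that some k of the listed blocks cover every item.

3

Gala and Harbor and Iris together: Gala ∪ Harbor ∪ Iris = {Z0, Z1, Z2, Z3, Z4, Z5, Z6, Z7} — every item is covered.
No 2 of the 10 blocks cover everything (all 45 combinations miss at least one item), so 3 is optimal.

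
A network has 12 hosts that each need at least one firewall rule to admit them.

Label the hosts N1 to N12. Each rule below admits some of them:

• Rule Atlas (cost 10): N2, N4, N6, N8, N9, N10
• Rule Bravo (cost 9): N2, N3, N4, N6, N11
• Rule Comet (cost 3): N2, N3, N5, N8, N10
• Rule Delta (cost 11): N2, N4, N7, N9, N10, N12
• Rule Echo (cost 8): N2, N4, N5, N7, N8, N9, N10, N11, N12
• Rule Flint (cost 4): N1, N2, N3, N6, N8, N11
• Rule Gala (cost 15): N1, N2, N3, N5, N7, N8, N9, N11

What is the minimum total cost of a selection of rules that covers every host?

Echo, Flint together cover every host (Echo ∪ Flint = {N1, N2, N3, N4, N5, N6, N7, N8, N9, N10, N11, N12}); total cost 8 + 4 = 12.
The greedy pick Comet, Flint, Echo costs 15; no covering selection beats 12.

12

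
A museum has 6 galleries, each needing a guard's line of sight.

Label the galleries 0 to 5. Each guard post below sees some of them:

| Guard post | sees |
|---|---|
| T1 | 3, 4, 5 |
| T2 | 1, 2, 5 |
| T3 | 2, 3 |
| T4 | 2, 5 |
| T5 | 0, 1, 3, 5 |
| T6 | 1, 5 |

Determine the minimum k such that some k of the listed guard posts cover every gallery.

3

Take {T1, T3, T5}. Their union is {0, 1, 2, 3, 4, 5}, which is all 6 galleries.
Only T5 contains 0, so T5 is forced; the remaining 2 galleries need at least 2 more guard posts (each remaining guard post adds at most 1) — so at least 3 guard posts are needed, and 3 is optimal.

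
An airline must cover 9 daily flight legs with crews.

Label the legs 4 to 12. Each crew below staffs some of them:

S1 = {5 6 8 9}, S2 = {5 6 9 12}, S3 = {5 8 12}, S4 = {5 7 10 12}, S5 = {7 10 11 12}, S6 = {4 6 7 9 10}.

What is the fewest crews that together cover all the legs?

3

S1 and S5 and S6 together: S1 ∪ S5 ∪ S6 = {4, 5, 6, 7, 8, 9, 10, 11, 12} — every leg is covered.
Only S6 contains 4, so S6 is forced; the remaining 4 legs need at least 2 more crews (each remaining crew adds at most 3) — so at least 3 crews are needed, and 3 is optimal.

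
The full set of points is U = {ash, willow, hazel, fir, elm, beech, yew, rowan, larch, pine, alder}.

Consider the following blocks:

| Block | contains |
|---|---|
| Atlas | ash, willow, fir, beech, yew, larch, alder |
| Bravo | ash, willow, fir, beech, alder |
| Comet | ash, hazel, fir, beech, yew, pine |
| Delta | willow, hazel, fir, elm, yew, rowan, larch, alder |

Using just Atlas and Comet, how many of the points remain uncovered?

2

Union of Atlas, Comet = {ash, willow, hazel, fir, beech, yew, larch, pine, alder}.
Not covered: elm, rowan — 2 points.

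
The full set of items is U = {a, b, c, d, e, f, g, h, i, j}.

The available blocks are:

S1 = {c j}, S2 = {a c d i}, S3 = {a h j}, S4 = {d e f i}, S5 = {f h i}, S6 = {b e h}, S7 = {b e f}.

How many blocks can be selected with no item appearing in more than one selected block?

S1, S5 are pairwise disjoint (S1={c,j}; S5={f,h,i}).
Every remaining block overlaps one of these, and no 3 of the listed blocks are pairwise disjoint, so 2 is the maximum.

2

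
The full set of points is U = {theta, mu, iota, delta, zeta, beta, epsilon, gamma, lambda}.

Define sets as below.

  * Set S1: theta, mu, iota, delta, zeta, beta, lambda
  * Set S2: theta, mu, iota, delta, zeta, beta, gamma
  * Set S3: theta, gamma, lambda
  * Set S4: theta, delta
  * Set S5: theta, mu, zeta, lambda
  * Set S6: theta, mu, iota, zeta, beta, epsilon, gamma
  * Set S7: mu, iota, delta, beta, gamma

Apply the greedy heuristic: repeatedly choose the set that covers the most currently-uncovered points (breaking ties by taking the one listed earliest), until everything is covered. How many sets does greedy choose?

2

Greedy: pick S1 (covers 7 new) → pick S6 (covers 2 new). Total picks: 2.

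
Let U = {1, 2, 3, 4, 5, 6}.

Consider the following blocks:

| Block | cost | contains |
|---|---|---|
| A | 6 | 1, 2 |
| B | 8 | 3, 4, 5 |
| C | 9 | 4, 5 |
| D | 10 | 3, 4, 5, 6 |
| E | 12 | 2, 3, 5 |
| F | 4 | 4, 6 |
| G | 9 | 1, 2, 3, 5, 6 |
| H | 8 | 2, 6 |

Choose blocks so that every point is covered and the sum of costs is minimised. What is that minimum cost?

F, G together cover every point (F ∪ G = {1, 2, 3, 4, 5, 6}); total cost 4 + 9 = 13.
No covering selection has total cost below 13.

13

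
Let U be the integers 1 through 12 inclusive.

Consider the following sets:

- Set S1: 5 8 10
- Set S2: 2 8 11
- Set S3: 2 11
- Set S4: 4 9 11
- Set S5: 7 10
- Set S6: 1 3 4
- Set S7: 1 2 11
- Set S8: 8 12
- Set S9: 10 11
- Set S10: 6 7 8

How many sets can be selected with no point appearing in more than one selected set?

4

S3, S5, S6, S8 are pairwise disjoint (S3={2,11}; S5={7,10}; S6={1,3,4}; S8={8,12}).
Every remaining set overlaps one of these, and no 5 of the listed sets are pairwise disjoint, so 4 is the maximum.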